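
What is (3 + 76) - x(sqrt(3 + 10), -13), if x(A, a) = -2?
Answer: 81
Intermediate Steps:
(3 + 76) - x(sqrt(3 + 10), -13) = (3 + 76) - 1*(-2) = 79 + 2 = 81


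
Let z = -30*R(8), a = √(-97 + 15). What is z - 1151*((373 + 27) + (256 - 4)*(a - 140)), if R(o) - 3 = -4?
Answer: 40146910 - 290052*I*√82 ≈ 4.0147e+7 - 2.6265e+6*I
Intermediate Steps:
a = I*√82 (a = √(-82) = I*√82 ≈ 9.0554*I)
R(o) = -1 (R(o) = 3 - 4 = -1)
z = 30 (z = -30*(-1) = 30)
z - 1151*((373 + 27) + (256 - 4)*(a - 140)) = 30 - 1151*((373 + 27) + (256 - 4)*(I*√82 - 140)) = 30 - 1151*(400 + 252*(-140 + I*√82)) = 30 - 1151*(400 + (-35280 + 252*I*√82)) = 30 - 1151*(-34880 + 252*I*√82) = 30 + (40146880 - 290052*I*√82) = 40146910 - 290052*I*√82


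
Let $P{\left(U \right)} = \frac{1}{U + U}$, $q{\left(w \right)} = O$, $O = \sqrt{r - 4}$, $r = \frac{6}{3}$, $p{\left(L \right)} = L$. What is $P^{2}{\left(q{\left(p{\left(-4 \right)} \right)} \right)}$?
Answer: $- \frac{1}{8} \approx -0.125$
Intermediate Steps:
$r = 2$ ($r = 6 \cdot \frac{1}{3} = 2$)
$O = i \sqrt{2}$ ($O = \sqrt{2 - 4} = \sqrt{-2} = i \sqrt{2} \approx 1.4142 i$)
$q{\left(w \right)} = i \sqrt{2}$
$P{\left(U \right)} = \frac{1}{2 U}$
$P^{2}{\left(q{\left(p{\left(-4 \right)} \right)} \right)} = \left(\frac{1}{2 i \sqrt{2}}\right)^{2} = \left(\frac{\left(- \frac{1}{2}\right) i \sqrt{2}}{2}\right)^{2} = \left(- \frac{i \sqrt{2}}{4}\right)^{2} = - \frac{1}{8}$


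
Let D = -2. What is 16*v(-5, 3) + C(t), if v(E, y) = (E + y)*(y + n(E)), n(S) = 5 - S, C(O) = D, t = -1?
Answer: -418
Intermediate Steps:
C(O) = -2
v(E, y) = (E + y)*(5 + y - E) (v(E, y) = (E + y)*(y + (5 - E)) = (E + y)*(5 + y - E))
16*v(-5, 3) + C(t) = 16*(3² - 1*(-5)² + 5*(-5) + 5*3) - 2 = 16*(9 - 1*25 - 25 + 15) - 2 = 16*(9 - 25 - 25 + 15) - 2 = 16*(-26) - 2 = -416 - 2 = -418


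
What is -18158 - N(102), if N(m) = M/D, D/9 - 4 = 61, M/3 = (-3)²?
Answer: -1180273/65 ≈ -18158.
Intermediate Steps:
M = 27 (M = 3*(-3)² = 3*9 = 27)
D = 585 (D = 36 + 9*61 = 36 + 549 = 585)
N(m) = 3/65 (N(m) = 27/585 = 27*(1/585) = 3/65)
-18158 - N(102) = -18158 - 1*3/65 = -18158 - 3/65 = -1180273/65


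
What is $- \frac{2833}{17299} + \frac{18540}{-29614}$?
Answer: $- \frac{202309961}{256146293} \approx -0.78982$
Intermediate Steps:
$- \frac{2833}{17299} + \frac{18540}{-29614} = \left(-2833\right) \frac{1}{17299} + 18540 \left(- \frac{1}{29614}\right) = - \frac{2833}{17299} - \frac{9270}{14807} = - \frac{202309961}{256146293}$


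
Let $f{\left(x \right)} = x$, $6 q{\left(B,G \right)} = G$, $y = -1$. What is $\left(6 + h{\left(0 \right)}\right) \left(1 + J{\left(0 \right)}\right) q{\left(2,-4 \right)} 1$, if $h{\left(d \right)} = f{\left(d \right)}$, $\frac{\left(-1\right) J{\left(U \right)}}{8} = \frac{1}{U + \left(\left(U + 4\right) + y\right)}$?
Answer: $\frac{20}{3} \approx 6.6667$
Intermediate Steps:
$q{\left(B,G \right)} = \frac{G}{6}$
$J{\left(U \right)} = - \frac{8}{3 + 2 U}$ ($J{\left(U \right)} = - \frac{8}{U + \left(\left(U + 4\right) - 1\right)} = - \frac{8}{U + \left(\left(4 + U\right) - 1\right)} = - \frac{8}{U + \left(3 + U\right)} = - \frac{8}{3 + 2 U}$)
$h{\left(d \right)} = d$
$\left(6 + h{\left(0 \right)}\right) \left(1 + J{\left(0 \right)}\right) q{\left(2,-4 \right)} 1 = \left(6 + 0\right) \left(1 - \frac{8}{3 + 2 \cdot 0}\right) \frac{1}{6} \left(-4\right) 1 = 6 \left(1 - \frac{8}{3 + 0}\right) \left(\left(- \frac{2}{3}\right) 1\right) = 6 \left(1 - \frac{8}{3}\right) \left(- \frac{2}{3}\right) = 6 \left(\left(- \frac{5}{3}\right) \left(- \frac{2}{3}\right)\right) = 6 \cdot \frac{10}{9} = \frac{20}{3}$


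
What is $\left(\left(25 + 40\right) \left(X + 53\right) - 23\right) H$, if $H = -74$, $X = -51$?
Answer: $-7918$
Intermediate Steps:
$\left(\left(25 + 40\right) \left(X + 53\right) - 23\right) H = \left(\left(25 + 40\right) \left(-51 + 53\right) - 23\right) \left(-74\right) = \left(65 \cdot 2 - 23\right) \left(-74\right) = \left(130 - 23\right) \left(-74\right) = 107 \left(-74\right) = -7918$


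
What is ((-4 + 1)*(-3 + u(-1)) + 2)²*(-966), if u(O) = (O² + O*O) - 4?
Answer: -279174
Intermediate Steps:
u(O) = -4 + 2*O² (u(O) = (O² + O²) - 4 = 2*O² - 4 = -4 + 2*O²)
((-4 + 1)*(-3 + u(-1)) + 2)²*(-966) = ((-4 + 1)*(-3 + (-4 + 2*(-1)²)) + 2)²*(-966) = (-3*(-3 + (-4 + 2*1)) + 2)²*(-966) = (-3*(-3 + (-4 + 2)) + 2)²*(-966) = (-3*(-3 - 2) + 2)²*(-966) = (-3*(-5) + 2)²*(-966) = (15 + 2)²*(-966) = 17²*(-966) = 289*(-966) = -279174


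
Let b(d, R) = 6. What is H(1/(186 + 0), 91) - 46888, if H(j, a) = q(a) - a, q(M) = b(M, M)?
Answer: -46973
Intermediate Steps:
q(M) = 6
H(j, a) = 6 - a
H(1/(186 + 0), 91) - 46888 = (6 - 1*91) - 46888 = (6 - 91) - 46888 = -85 - 46888 = -46973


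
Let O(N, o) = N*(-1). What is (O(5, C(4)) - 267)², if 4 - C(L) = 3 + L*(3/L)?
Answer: 73984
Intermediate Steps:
C(L) = -2 (C(L) = 4 - (3 + L*(3/L)) = 4 - (3 + 3) = 4 - 1*6 = 4 - 6 = -2)
O(N, o) = -N
(O(5, C(4)) - 267)² = (-1*5 - 267)² = (-5 - 267)² = (-272)² = 73984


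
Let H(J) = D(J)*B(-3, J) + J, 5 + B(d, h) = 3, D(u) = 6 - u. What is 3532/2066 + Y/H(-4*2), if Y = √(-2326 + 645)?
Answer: 1766/1033 - 41*I/36 ≈ 1.7096 - 1.1389*I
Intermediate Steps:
B(d, h) = -2 (B(d, h) = -5 + 3 = -2)
Y = 41*I (Y = √(-1681) = 41*I ≈ 41.0*I)
H(J) = -12 + 3*J (H(J) = (6 - J)*(-2) + J = (-12 + 2*J) + J = -12 + 3*J)
3532/2066 + Y/H(-4*2) = 3532/2066 + (41*I)/(-12 + 3*(-4*2)) = 3532*(1/2066) + (41*I)/(-12 + 3*(-8)) = 1766/1033 + (41*I)/(-12 - 24) = 1766/1033 + (41*I)/(-36) = 1766/1033 + (41*I)*(-1/36) = 1766/1033 - 41*I/36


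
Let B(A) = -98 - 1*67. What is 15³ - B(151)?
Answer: 3540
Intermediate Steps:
B(A) = -165 (B(A) = -98 - 67 = -165)
15³ - B(151) = 15³ - 1*(-165) = 3375 + 165 = 3540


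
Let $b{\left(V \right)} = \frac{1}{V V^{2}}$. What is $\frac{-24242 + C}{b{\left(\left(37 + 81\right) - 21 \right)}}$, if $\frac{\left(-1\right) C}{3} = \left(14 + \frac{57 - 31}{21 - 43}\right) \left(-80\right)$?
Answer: $- \frac{212490353206}{11} \approx -1.9317 \cdot 10^{10}$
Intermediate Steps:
$C = \frac{33840}{11}$ ($C = - 3 \left(14 + \frac{57 - 31}{21 - 43}\right) \left(-80\right) = - 3 \left(14 + \frac{26}{-22}\right) \left(-80\right) = - 3 \left(14 + 26 \left(- \frac{1}{22}\right)\right) \left(-80\right) = - 3 \left(14 - \frac{13}{11}\right) \left(-80\right) = - 3 \cdot \frac{141}{11} \left(-80\right) = \left(-3\right) \left(- \frac{11280}{11}\right) = \frac{33840}{11} \approx 3076.4$)
$b{\left(V \right)} = \frac{1}{V^{3}}$
$\frac{-24242 + C}{b{\left(\left(37 + 81\right) - 21 \right)}} = \frac{-24242 + \frac{33840}{11}}{\frac{1}{\left(\left(37 + 81\right) - 21\right)^{3}}} = - \frac{232822}{11 \frac{1}{\left(118 - 21\right)^{3}}} = - \frac{232822}{11 \cdot \frac{1}{912673}} = - \frac{232822 \frac{1}{\frac{1}{912673}}}{11} = \left(- \frac{232822}{11}\right) 912673 = - \frac{212490353206}{11}$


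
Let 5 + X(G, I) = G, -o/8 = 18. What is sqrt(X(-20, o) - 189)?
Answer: I*sqrt(214) ≈ 14.629*I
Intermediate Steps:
o = -144 (o = -8*18 = -144)
X(G, I) = -5 + G
sqrt(X(-20, o) - 189) = sqrt((-5 - 20) - 189) = sqrt(-25 - 189) = sqrt(-214) = I*sqrt(214)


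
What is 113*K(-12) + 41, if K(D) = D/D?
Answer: 154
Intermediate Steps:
K(D) = 1
113*K(-12) + 41 = 113*1 + 41 = 113 + 41 = 154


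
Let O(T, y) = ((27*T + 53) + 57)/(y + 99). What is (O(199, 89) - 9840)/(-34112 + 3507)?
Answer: 1844437/5753740 ≈ 0.32056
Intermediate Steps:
O(T, y) = (110 + 27*T)/(99 + y) (O(T, y) = ((53 + 27*T) + 57)/(99 + y) = (110 + 27*T)/(99 + y))
(O(199, 89) - 9840)/(-34112 + 3507) = ((110 + 27*199)/(99 + 89) - 9840)/(-34112 + 3507) = ((110 + 5373)/188 - 9840)/(-30605) = ((1/188)*5483 - 9840)*(-1/30605) = (5483/188 - 9840)*(-1/30605) = -1844437/188*(-1/30605) = 1844437/5753740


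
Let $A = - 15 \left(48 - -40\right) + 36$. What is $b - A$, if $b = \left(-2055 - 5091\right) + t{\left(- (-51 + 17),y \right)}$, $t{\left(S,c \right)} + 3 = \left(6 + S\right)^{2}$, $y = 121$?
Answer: $-4265$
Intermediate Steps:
$t{\left(S,c \right)} = -3 + \left(6 + S\right)^{2}$
$A = -1284$ ($A = - 15 \left(48 + 40\right) + 36 = \left(-15\right) 88 + 36 = -1320 + 36 = -1284$)
$b = -5549$ ($b = \left(-2055 - 5091\right) - \left(3 - \left(6 - \left(-51 + 17\right)\right)^{2}\right) = -7146 - \left(3 - \left(6 - -34\right)^{2}\right) = -7146 - \left(3 - \left(6 + 34\right)^{2}\right) = -7146 - \left(3 - 40^{2}\right) = -7146 + \left(-3 + 1600\right) = -7146 + 1597 = -5549$)
$b - A = -5549 - -1284 = -5549 + 1284 = -4265$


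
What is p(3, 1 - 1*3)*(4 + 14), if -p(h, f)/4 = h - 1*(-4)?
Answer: -504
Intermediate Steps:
p(h, f) = -16 - 4*h (p(h, f) = -4*(h - 1*(-4)) = -4*(h + 4) = -4*(4 + h) = -16 - 4*h)
p(3, 1 - 1*3)*(4 + 14) = (-16 - 4*3)*(4 + 14) = (-16 - 12)*18 = -28*18 = -504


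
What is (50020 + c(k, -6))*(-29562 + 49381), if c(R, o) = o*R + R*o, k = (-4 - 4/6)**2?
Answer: 2958501044/3 ≈ 9.8617e+8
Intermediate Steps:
k = 196/9 (k = (-4 - 4*1/6)**2 = (-4 - 2/3)**2 = (-14/3)**2 = 196/9 ≈ 21.778)
c(R, o) = 2*R*o (c(R, o) = R*o + R*o = 2*R*o)
(50020 + c(k, -6))*(-29562 + 49381) = (50020 + 2*(196/9)*(-6))*(-29562 + 49381) = (50020 - 784/3)*19819 = (149276/3)*19819 = 2958501044/3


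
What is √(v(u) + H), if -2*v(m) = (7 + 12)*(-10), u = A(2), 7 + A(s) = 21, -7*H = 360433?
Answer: 2*I*√629594/7 ≈ 226.71*I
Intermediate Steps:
H = -360433/7 (H = -⅐*360433 = -360433/7 ≈ -51490.)
A(s) = 14 (A(s) = -7 + 21 = 14)
u = 14
v(m) = 95 (v(m) = -(7 + 12)*(-10)/2 = -19*(-10)/2 = -½*(-190) = 95)
√(v(u) + H) = √(95 - 360433/7) = √(-359768/7) = 2*I*√629594/7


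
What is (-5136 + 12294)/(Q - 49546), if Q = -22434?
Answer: -3579/35990 ≈ -0.099444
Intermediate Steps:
(-5136 + 12294)/(Q - 49546) = (-5136 + 12294)/(-22434 - 49546) = 7158/(-71980) = 7158*(-1/71980) = -3579/35990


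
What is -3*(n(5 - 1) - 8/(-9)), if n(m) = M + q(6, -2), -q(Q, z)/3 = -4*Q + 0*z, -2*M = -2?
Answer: -665/3 ≈ -221.67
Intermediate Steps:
M = 1 (M = -½*(-2) = 1)
q(Q, z) = 12*Q (q(Q, z) = -3*(-4*Q + 0*z) = -3*(-4*Q + 0) = -(-12)*Q = 12*Q)
n(m) = 73 (n(m) = 1 + 12*6 = 1 + 72 = 73)
-3*(n(5 - 1) - 8/(-9)) = -3*(73 - 8/(-9)) = -3*(73 - 8*(-⅑)) = -3*(73 + 8/9) = -3*665/9 = -665/3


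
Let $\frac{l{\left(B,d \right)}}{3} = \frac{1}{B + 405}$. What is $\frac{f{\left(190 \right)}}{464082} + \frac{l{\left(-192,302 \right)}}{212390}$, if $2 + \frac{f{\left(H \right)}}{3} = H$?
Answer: $\frac{1417568207}{1166368782430} \approx 0.0012154$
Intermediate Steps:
$l{\left(B,d \right)} = \frac{3}{405 + B}$ ($l{\left(B,d \right)} = \frac{3}{B + 405} = \frac{3}{405 + B}$)
$f{\left(H \right)} = -6 + 3 H$
$\frac{f{\left(190 \right)}}{464082} + \frac{l{\left(-192,302 \right)}}{212390} = \frac{-6 + 3 \cdot 190}{464082} + \frac{3 \frac{1}{405 - 192}}{212390} = \left(-6 + 570\right) \frac{1}{464082} + \frac{3}{213} \cdot \frac{1}{212390} = 564 \cdot \frac{1}{464082} + 3 \cdot \frac{1}{213} \cdot \frac{1}{212390} = \frac{94}{77347} + \frac{1}{71} \cdot \frac{1}{212390} = \frac{94}{77347} + \frac{1}{15079690} = \frac{1417568207}{1166368782430}$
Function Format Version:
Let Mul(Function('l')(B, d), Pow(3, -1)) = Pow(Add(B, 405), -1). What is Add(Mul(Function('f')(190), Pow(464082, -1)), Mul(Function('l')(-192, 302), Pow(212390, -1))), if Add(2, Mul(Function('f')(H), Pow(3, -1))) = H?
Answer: Rational(1417568207, 1166368782430) ≈ 0.0012154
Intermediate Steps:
Function('l')(B, d) = Mul(3, Pow(Add(405, B), -1)) (Function('l')(B, d) = Mul(3, Pow(Add(B, 405), -1)) = Mul(3, Pow(Add(405, B), -1)))
Function('f')(H) = Add(-6, Mul(3, H))
Add(Mul(Function('f')(190), Pow(464082, -1)), Mul(Function('l')(-192, 302), Pow(212390, -1))) = Add(Mul(Add(-6, Mul(3, 190)), Pow(464082, -1)), Mul(Mul(3, Pow(Add(405, -192), -1)), Pow(212390, -1))) = Add(Mul(Add(-6, 570), Rational(1, 464082)), Mul(Mul(3, Pow(213, -1)), Rational(1, 212390))) = Add(Mul(564, Rational(1, 464082)), Mul(Mul(3, Rational(1, 213)), Rational(1, 212390))) = Add(Rational(94, 77347), Mul(Rational(1, 71), Rational(1, 212390))) = Add(Rational(94, 77347), Rational(1, 15079690)) = Rational(1417568207, 1166368782430)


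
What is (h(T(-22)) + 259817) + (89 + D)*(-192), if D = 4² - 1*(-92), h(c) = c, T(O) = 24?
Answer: 222017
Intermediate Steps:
D = 108 (D = 16 + 92 = 108)
(h(T(-22)) + 259817) + (89 + D)*(-192) = (24 + 259817) + (89 + 108)*(-192) = 259841 + 197*(-192) = 259841 - 37824 = 222017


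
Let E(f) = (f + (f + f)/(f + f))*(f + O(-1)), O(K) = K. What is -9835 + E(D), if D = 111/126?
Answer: -17349335/1764 ≈ -9835.2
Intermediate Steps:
D = 37/42 (D = 111*(1/126) = 37/42 ≈ 0.88095)
E(f) = (1 + f)*(-1 + f) (E(f) = (f + (f + f)/(f + f))*(f - 1) = (f + (2*f)/((2*f)))*(-1 + f) = (f + (2*f)*(1/(2*f)))*(-1 + f) = (f + 1)*(-1 + f) = (1 + f)*(-1 + f))
-9835 + E(D) = -9835 + (-1 + (37/42)**2) = -9835 + (-1 + 1369/1764) = -9835 - 395/1764 = -17349335/1764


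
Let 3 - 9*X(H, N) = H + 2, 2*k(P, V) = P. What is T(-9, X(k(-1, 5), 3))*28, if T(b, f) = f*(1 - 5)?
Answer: -56/3 ≈ -18.667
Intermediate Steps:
k(P, V) = P/2
X(H, N) = ⅑ - H/9 (X(H, N) = ⅓ - (H + 2)/9 = ⅓ - (2 + H)/9 = ⅓ + (-2/9 - H/9) = ⅑ - H/9)
T(b, f) = -4*f (T(b, f) = f*(-4) = -4*f)
T(-9, X(k(-1, 5), 3))*28 = -4*(⅑ - (-1)/18)*28 = -4*(⅑ - ⅑*(-½))*28 = -4*(⅑ + 1/18)*28 = -4*⅙*28 = -⅔*28 = -56/3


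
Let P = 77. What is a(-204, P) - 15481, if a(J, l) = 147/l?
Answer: -170270/11 ≈ -15479.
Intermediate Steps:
a(-204, P) - 15481 = 147/77 - 15481 = 147*(1/77) - 15481 = 21/11 - 15481 = -170270/11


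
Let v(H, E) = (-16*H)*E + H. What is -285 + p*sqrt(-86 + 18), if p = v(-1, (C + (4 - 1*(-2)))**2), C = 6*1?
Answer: -285 + 4606*I*sqrt(17) ≈ -285.0 + 18991.0*I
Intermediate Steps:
C = 6
v(H, E) = H - 16*E*H (v(H, E) = -16*E*H + H = H - 16*E*H)
p = 2303 (p = -(1 - 16*(6 + (4 - 1*(-2)))**2) = -(1 - 16*(6 + (4 + 2))**2) = -(1 - 16*(6 + 6)**2) = -(1 - 16*12**2) = -(1 - 16*144) = -(1 - 2304) = -1*(-2303) = 2303)
-285 + p*sqrt(-86 + 18) = -285 + 2303*sqrt(-86 + 18) = -285 + 2303*sqrt(-68) = -285 + 2303*(2*I*sqrt(17)) = -285 + 4606*I*sqrt(17)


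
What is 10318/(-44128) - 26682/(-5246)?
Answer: 40117681/8267696 ≈ 4.8523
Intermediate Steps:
10318/(-44128) - 26682/(-5246) = 10318*(-1/44128) - 26682*(-1/5246) = -737/3152 + 13341/2623 = 40117681/8267696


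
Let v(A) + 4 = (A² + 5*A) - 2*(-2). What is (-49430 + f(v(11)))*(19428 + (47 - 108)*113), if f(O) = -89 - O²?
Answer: -1009004825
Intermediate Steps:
v(A) = A² + 5*A (v(A) = -4 + ((A² + 5*A) - 2*(-2)) = -4 + ((A² + 5*A) + 4) = -4 + (4 + A² + 5*A) = A² + 5*A)
(-49430 + f(v(11)))*(19428 + (47 - 108)*113) = (-49430 + (-89 - (11*(5 + 11))²))*(19428 + (47 - 108)*113) = (-49430 + (-89 - (11*16)²))*(19428 - 61*113) = (-49430 + (-89 - 1*176²))*(19428 - 6893) = (-49430 + (-89 - 1*30976))*12535 = (-49430 + (-89 - 30976))*12535 = (-49430 - 31065)*12535 = -80495*12535 = -1009004825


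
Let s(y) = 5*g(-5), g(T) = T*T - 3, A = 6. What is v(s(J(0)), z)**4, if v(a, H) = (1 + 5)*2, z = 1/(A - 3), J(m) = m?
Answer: 20736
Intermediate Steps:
g(T) = -3 + T**2 (g(T) = T**2 - 3 = -3 + T**2)
s(y) = 110 (s(y) = 5*(-3 + (-5)**2) = 5*(-3 + 25) = 5*22 = 110)
z = 1/3 (z = 1/(6 - 3) = 1/3 ≈ 0.33333)
v(a, H) = 12 (v(a, H) = 6*2 = 12)
v(s(J(0)), z)**4 = 12**4 = 20736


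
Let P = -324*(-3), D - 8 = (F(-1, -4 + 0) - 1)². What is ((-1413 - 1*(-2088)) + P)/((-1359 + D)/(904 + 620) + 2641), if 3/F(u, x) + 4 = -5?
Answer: 22590252/36211813 ≈ 0.62384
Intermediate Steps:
F(u, x) = -⅓ (F(u, x) = 3/(-4 - 5) = 3/(-9) = 3*(-⅑) = -⅓)
D = 88/9 (D = 8 + (-⅓ - 1)² = 8 + (-4/3)² = 8 + 16/9 = 88/9 ≈ 9.7778)
P = 972
((-1413 - 1*(-2088)) + P)/((-1359 + D)/(904 + 620) + 2641) = ((-1413 - 1*(-2088)) + 972)/((-1359 + 88/9)/(904 + 620) + 2641) = ((-1413 + 2088) + 972)/(-12143/9/1524 + 2641) = (675 + 972)/(-12143/9*1/1524 + 2641) = 1647/(-12143/13716 + 2641) = 1647/(36211813/13716) = 1647*(13716/36211813) = 22590252/36211813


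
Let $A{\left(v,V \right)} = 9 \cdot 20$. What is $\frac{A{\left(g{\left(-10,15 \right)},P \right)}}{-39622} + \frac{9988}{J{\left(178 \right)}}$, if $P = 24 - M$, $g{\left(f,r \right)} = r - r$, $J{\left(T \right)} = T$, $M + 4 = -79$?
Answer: $\frac{98928124}{1763179} \approx 56.108$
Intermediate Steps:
$M = -83$ ($M = -4 - 79 = -83$)
$g{\left(f,r \right)} = 0$
$P = 107$ ($P = 24 - -83 = 24 + 83 = 107$)
$A{\left(v,V \right)} = 180$
$\frac{A{\left(g{\left(-10,15 \right)},P \right)}}{-39622} + \frac{9988}{J{\left(178 \right)}} = \frac{180}{-39622} + \frac{9988}{178} = 180 \left(- \frac{1}{39622}\right) + 9988 \cdot \frac{1}{178} = - \frac{90}{19811} + \frac{4994}{89} = \frac{98928124}{1763179}$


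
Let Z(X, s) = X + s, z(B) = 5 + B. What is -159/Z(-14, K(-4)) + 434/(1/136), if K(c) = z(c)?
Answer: 767471/13 ≈ 59036.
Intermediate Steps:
K(c) = 5 + c
-159/Z(-14, K(-4)) + 434/(1/136) = -159/(-14 + (5 - 4)) + 434/(1/136) = -159/(-14 + 1) + 434/(1/136) = -159/(-13) + 434*136 = -159*(-1/13) + 59024 = 159/13 + 59024 = 767471/13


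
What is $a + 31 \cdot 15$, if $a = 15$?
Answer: $480$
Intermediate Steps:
$a + 31 \cdot 15 = 15 + 31 \cdot 15 = 15 + 465 = 480$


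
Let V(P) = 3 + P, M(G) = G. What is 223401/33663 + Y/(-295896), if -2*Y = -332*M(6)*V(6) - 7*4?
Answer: 10966872647/1660124508 ≈ 6.6061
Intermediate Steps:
Y = 8978 (Y = -(-1992*(3 + 6) - 7*4)/2 = -(-1992*9 - 28)/2 = -(-332*54 - 28)/2 = -(-17928 - 28)/2 = -½*(-17956) = 8978)
223401/33663 + Y/(-295896) = 223401/33663 + 8978/(-295896) = 223401*(1/33663) + 8978*(-1/295896) = 74467/11221 - 4489/147948 = 10966872647/1660124508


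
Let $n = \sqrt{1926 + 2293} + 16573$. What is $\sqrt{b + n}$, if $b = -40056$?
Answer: $\sqrt{-23483 + \sqrt{4219}} \approx 153.03 i$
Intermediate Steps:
$n = 16573 + \sqrt{4219}$ ($n = \sqrt{4219} + 16573 = 16573 + \sqrt{4219} \approx 16638.0$)
$\sqrt{b + n} = \sqrt{-40056 + \left(16573 + \sqrt{4219}\right)} = \sqrt{-23483 + \sqrt{4219}}$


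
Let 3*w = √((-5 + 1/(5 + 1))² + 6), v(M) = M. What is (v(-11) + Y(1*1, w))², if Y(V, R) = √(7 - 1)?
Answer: (11 - √6)² ≈ 73.111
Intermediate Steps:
w = √1057/18 (w = √((-5 + 1/(5 + 1))² + 6)/3 = √((-5 + 1/6)² + 6)/3 = √((-5 + ⅙)² + 6)/3 = √((-29/6)² + 6)/3 = √(841/36 + 6)/3 = √(1057/36)/3 = (√1057/6)/3 = √1057/18 ≈ 1.8062)
Y(V, R) = √6
(v(-11) + Y(1*1, w))² = (-11 + √6)²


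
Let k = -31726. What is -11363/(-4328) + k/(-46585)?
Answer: 666655483/201619880 ≈ 3.3065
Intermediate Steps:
-11363/(-4328) + k/(-46585) = -11363/(-4328) - 31726/(-46585) = -11363*(-1/4328) - 31726*(-1/46585) = 11363/4328 + 31726/46585 = 666655483/201619880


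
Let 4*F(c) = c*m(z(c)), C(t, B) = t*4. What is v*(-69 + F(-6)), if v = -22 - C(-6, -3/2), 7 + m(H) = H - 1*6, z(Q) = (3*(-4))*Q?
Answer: -315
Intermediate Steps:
C(t, B) = 4*t
z(Q) = -12*Q
m(H) = -13 + H (m(H) = -7 + (H - 1*6) = -7 + (H - 6) = -7 + (-6 + H) = -13 + H)
v = 2 (v = -22 - 4*(-6) = -22 - 1*(-24) = -22 + 24 = 2)
F(c) = c*(-13 - 12*c)/4 (F(c) = (c*(-13 - 12*c))/4 = c*(-13 - 12*c)/4)
v*(-69 + F(-6)) = 2*(-69 - ¼*(-6)*(13 + 12*(-6))) = 2*(-69 - ¼*(-6)*(13 - 72)) = 2*(-69 - ¼*(-6)*(-59)) = 2*(-69 - 177/2) = 2*(-315/2) = -315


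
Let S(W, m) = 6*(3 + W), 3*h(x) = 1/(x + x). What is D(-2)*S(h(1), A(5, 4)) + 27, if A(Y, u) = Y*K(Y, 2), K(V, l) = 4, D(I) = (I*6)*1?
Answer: -201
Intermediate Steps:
D(I) = 6*I (D(I) = (6*I)*1 = 6*I)
h(x) = 1/(6*x) (h(x) = 1/(3*(x + x)) = 1/(3*((2*x))) = (1/(2*x))/3 = 1/(6*x))
A(Y, u) = 4*Y (A(Y, u) = Y*4 = 4*Y)
S(W, m) = 18 + 6*W
D(-2)*S(h(1), A(5, 4)) + 27 = (6*(-2))*(18 + 6*((⅙)/1)) + 27 = -12*(18 + 6*((⅙)*1)) + 27 = -12*(18 + 6*(⅙)) + 27 = -12*(18 + 1) + 27 = -12*19 + 27 = -228 + 27 = -201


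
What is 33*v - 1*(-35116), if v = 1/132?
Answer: 140465/4 ≈ 35116.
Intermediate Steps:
v = 1/132 ≈ 0.0075758
33*v - 1*(-35116) = 33*(1/132) - 1*(-35116) = 1/4 + 35116 = 140465/4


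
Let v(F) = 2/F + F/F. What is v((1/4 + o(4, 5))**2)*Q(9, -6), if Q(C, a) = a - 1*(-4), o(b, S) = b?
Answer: -642/289 ≈ -2.2215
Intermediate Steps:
Q(C, a) = 4 + a (Q(C, a) = a + 4 = 4 + a)
v(F) = 1 + 2/F (v(F) = 2/F + 1 = 1 + 2/F)
v((1/4 + o(4, 5))**2)*Q(9, -6) = ((2 + (1/4 + 4)**2)/((1/4 + 4)**2))*(4 - 6) = ((2 + (1*(1/4) + 4)**2)/((1*(1/4) + 4)**2))*(-2) = ((2 + (1/4 + 4)**2)/((1/4 + 4)**2))*(-2) = ((2 + (17/4)**2)/((17/4)**2))*(-2) = ((2 + 289/16)/(289/16))*(-2) = ((16/289)*(321/16))*(-2) = (321/289)*(-2) = -642/289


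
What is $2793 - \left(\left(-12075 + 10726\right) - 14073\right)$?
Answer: $18215$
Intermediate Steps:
$2793 - \left(\left(-12075 + 10726\right) - 14073\right) = 2793 - \left(-1349 - 14073\right) = 2793 - -15422 = 2793 + 15422 = 18215$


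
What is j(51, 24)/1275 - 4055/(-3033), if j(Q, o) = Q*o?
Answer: 174167/75825 ≈ 2.2970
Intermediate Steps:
j(51, 24)/1275 - 4055/(-3033) = (51*24)/1275 - 4055/(-3033) = 1224*(1/1275) - 4055*(-1/3033) = 24/25 + 4055/3033 = 174167/75825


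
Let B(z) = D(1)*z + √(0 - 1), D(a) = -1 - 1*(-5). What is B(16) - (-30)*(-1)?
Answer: 34 + I ≈ 34.0 + 1.0*I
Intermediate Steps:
D(a) = 4 (D(a) = -1 + 5 = 4)
B(z) = I + 4*z (B(z) = 4*z + √(0 - 1) = 4*z + √(-1) = 4*z + I = I + 4*z)
B(16) - (-30)*(-1) = (I + 4*16) - (-30)*(-1) = (I + 64) - 1*30 = (64 + I) - 30 = 34 + I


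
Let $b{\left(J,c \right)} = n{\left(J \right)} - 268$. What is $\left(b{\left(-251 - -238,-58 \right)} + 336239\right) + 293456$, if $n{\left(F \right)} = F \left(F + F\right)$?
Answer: $629765$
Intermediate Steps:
$n{\left(F \right)} = 2 F^{2}$ ($n{\left(F \right)} = F 2 F = 2 F^{2}$)
$b{\left(J,c \right)} = -268 + 2 J^{2}$ ($b{\left(J,c \right)} = 2 J^{2} - 268 = -268 + 2 J^{2}$)
$\left(b{\left(-251 - -238,-58 \right)} + 336239\right) + 293456 = \left(\left(-268 + 2 \left(-251 - -238\right)^{2}\right) + 336239\right) + 293456 = \left(\left(-268 + 2 \left(-251 + 238\right)^{2}\right) + 336239\right) + 293456 = \left(\left(-268 + 2 \left(-13\right)^{2}\right) + 336239\right) + 293456 = \left(\left(-268 + 2 \cdot 169\right) + 336239\right) + 293456 = \left(\left(-268 + 338\right) + 336239\right) + 293456 = \left(70 + 336239\right) + 293456 = 336309 + 293456 = 629765$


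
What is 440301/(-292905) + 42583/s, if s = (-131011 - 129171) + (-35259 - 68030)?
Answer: -6389237718/3943054565 ≈ -1.6204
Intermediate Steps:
s = -363471 (s = -260182 - 103289 = -363471)
440301/(-292905) + 42583/s = 440301/(-292905) + 42583/(-363471) = 440301*(-1/292905) + 42583*(-1/363471) = -146767/97635 - 42583/363471 = -6389237718/3943054565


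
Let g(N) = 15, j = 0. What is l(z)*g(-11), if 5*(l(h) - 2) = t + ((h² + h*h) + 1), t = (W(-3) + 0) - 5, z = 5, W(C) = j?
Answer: 168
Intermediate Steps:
W(C) = 0
t = -5 (t = (0 + 0) - 5 = 0 - 5 = -5)
l(h) = 6/5 + 2*h²/5 (l(h) = 2 + (-5 + ((h² + h*h) + 1))/5 = 2 + (-5 + ((h² + h²) + 1))/5 = 2 + (-5 + (2*h² + 1))/5 = 2 + (-5 + (1 + 2*h²))/5 = 2 + (-4 + 2*h²)/5 = 2 + (-⅘ + 2*h²/5) = 6/5 + 2*h²/5)
l(z)*g(-11) = (6/5 + (⅖)*5²)*15 = (6/5 + (⅖)*25)*15 = (6/5 + 10)*15 = (56/5)*15 = 168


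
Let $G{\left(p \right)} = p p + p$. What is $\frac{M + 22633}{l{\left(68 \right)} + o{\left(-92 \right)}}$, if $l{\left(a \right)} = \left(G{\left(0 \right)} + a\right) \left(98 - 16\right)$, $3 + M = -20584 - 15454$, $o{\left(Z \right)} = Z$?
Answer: $- \frac{3352}{1371} \approx -2.4449$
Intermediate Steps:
$M = -36041$ ($M = -3 - 36038 = -36041$)
$G{\left(p \right)} = p + p^{2}$ ($G{\left(p \right)} = p^{2} + p = p + p^{2}$)
$l{\left(a \right)} = 82 a$ ($l{\left(a \right)} = \left(0 \left(1 + 0\right) + a\right) \left(98 - 16\right) = \left(0 \cdot 1 + a\right) 82 = \left(0 + a\right) 82 = a 82 = 82 a$)
$\frac{M + 22633}{l{\left(68 \right)} + o{\left(-92 \right)}} = \frac{-36041 + 22633}{82 \cdot 68 - 92} = - \frac{13408}{5576 - 92} = - \frac{13408}{5484} = \left(-13408\right) \frac{1}{5484} = - \frac{3352}{1371}$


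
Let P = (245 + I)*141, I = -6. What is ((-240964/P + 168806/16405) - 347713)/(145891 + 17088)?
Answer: -192225170669761/90100022011005 ≈ -2.1335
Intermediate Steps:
P = 33699 (P = (245 - 6)*141 = 239*141 = 33699)
((-240964/P + 168806/16405) - 347713)/(145891 + 17088) = ((-240964/33699 + 168806/16405) - 347713)/(145891 + 17088) = ((-240964*1/33699 + 168806*(1/16405)) - 347713)/162979 = ((-240964/33699 + 168806/16405) - 347713)*(1/162979) = (1735578974/552832095 - 347713)*(1/162979) = -192225170669761/552832095*1/162979 = -192225170669761/90100022011005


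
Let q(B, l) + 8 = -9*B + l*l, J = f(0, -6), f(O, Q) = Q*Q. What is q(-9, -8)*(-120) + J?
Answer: -16404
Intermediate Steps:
f(O, Q) = Q²
J = 36 (J = (-6)² = 36)
q(B, l) = -8 + l² - 9*B (q(B, l) = -8 + (-9*B + l*l) = -8 + (-9*B + l²) = -8 + (l² - 9*B) = -8 + l² - 9*B)
q(-9, -8)*(-120) + J = (-8 + (-8)² - 9*(-9))*(-120) + 36 = (-8 + 64 + 81)*(-120) + 36 = 137*(-120) + 36 = -16440 + 36 = -16404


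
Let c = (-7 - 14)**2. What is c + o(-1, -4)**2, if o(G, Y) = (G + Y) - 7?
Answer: 585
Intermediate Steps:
o(G, Y) = -7 + G + Y
c = 441 (c = (-21)**2 = 441)
c + o(-1, -4)**2 = 441 + (-7 - 1 - 4)**2 = 441 + (-12)**2 = 441 + 144 = 585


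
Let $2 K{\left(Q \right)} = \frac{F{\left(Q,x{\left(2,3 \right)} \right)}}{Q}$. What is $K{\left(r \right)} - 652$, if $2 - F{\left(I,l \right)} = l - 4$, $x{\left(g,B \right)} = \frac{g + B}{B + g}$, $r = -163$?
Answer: $- \frac{212557}{326} \approx -652.02$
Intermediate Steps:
$x{\left(g,B \right)} = 1$ ($x{\left(g,B \right)} = \frac{B + g}{B + g} = 1$)
$F{\left(I,l \right)} = 6 - l$ ($F{\left(I,l \right)} = 2 - \left(l - 4\right) = 2 - \left(-4 + l\right) = 6 - l$)
$K{\left(Q \right)} = \frac{5}{2 Q}$ ($K{\left(Q \right)} = \frac{\left(6 - 1\right) \frac{1}{Q}}{2} = \frac{5 \frac{1}{Q}}{2} = \frac{5}{2 Q}$)
$K{\left(r \right)} - 652 = \frac{5}{2 \left(-163\right)} - 652 = \frac{5}{2} \left(- \frac{1}{163}\right) - 652 = - \frac{5}{326} - 652 = - \frac{212557}{326}$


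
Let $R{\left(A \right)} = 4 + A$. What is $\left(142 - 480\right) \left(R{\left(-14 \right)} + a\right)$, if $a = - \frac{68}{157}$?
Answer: $\frac{553644}{157} \approx 3526.4$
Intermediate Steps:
$a = - \frac{68}{157}$ ($a = \left(-68\right) \frac{1}{157} = - \frac{68}{157} \approx -0.43312$)
$\left(142 - 480\right) \left(R{\left(-14 \right)} + a\right) = \left(142 - 480\right) \left(\left(4 - 14\right) - \frac{68}{157}\right) = - 338 \left(-10 - \frac{68}{157}\right) = \left(-338\right) \left(- \frac{1638}{157}\right) = \frac{553644}{157}$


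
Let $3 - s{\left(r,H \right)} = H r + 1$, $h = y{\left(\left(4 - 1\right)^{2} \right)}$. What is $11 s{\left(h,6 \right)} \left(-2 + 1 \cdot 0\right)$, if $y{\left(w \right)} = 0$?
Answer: $-44$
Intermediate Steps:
$h = 0$
$s{\left(r,H \right)} = 2 - H r$ ($s{\left(r,H \right)} = 3 - \left(H r + 1\right) = 3 - \left(1 + H r\right) = 2 - H r$)
$11 s{\left(h,6 \right)} \left(-2 + 1 \cdot 0\right) = 11 \left(2 - 6 \cdot 0\right) \left(-2 + 1 \cdot 0\right) = 11 \left(2 + 0\right) \left(-2 + 0\right) = 11 \cdot 2 \left(-2\right) = 22 \left(-2\right) = -44$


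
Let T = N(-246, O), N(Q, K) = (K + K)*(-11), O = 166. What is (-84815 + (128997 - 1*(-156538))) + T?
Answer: 197068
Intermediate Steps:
N(Q, K) = -22*K (N(Q, K) = (2*K)*(-11) = -22*K)
T = -3652 (T = -22*166 = -3652)
(-84815 + (128997 - 1*(-156538))) + T = (-84815 + (128997 - 1*(-156538))) - 3652 = (-84815 + (128997 + 156538)) - 3652 = (-84815 + 285535) - 3652 = 200720 - 3652 = 197068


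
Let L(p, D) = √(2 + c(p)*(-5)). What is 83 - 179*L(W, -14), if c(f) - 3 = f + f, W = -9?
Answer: 83 - 179*√77 ≈ -1487.7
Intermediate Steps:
c(f) = 3 + 2*f (c(f) = 3 + (f + f) = 3 + 2*f)
L(p, D) = √(-13 - 10*p) (L(p, D) = √(2 + (3 + 2*p)*(-5)) = √(2 + (-15 - 10*p)) = √(-13 - 10*p))
83 - 179*L(W, -14) = 83 - 179*√(-13 - 10*(-9)) = 83 - 179*√(-13 + 90) = 83 - 179*√77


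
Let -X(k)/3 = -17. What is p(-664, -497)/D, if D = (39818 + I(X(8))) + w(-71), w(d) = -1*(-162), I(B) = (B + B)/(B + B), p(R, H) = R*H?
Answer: 330008/39981 ≈ 8.2541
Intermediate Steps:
X(k) = 51 (X(k) = -3*(-17) = 51)
p(R, H) = H*R
I(B) = 1 (I(B) = (2*B)/((2*B)) = (2*B)*(1/(2*B)) = 1)
w(d) = 162
D = 39981 (D = (39818 + 1) + 162 = 39819 + 162 = 39981)
p(-664, -497)/D = -497*(-664)/39981 = 330008*(1/39981) = 330008/39981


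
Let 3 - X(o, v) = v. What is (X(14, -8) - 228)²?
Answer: 47089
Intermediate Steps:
X(o, v) = 3 - v
(X(14, -8) - 228)² = ((3 - 1*(-8)) - 228)² = ((3 + 8) - 228)² = (11 - 228)² = (-217)² = 47089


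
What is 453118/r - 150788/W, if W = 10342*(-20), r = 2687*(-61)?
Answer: -17251929601/8475630970 ≈ -2.0355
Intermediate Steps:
r = -163907
W = -206840
453118/r - 150788/W = 453118/(-163907) - 150788/(-206840) = 453118*(-1/163907) - 150788*(-1/206840) = -453118/163907 + 37697/51710 = -17251929601/8475630970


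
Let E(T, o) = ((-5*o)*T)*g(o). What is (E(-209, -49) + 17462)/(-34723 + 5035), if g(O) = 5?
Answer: 79521/9896 ≈ 8.0357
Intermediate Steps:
E(T, o) = -25*T*o (E(T, o) = ((-5*o)*T)*5 = -5*T*o*5 = -25*T*o)
(E(-209, -49) + 17462)/(-34723 + 5035) = (-25*(-209)*(-49) + 17462)/(-34723 + 5035) = (-256025 + 17462)/(-29688) = -238563*(-1/29688) = 79521/9896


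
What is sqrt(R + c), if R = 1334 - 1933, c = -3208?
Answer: 9*I*sqrt(47) ≈ 61.701*I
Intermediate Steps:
R = -599
sqrt(R + c) = sqrt(-599 - 3208) = sqrt(-3807) = 9*I*sqrt(47)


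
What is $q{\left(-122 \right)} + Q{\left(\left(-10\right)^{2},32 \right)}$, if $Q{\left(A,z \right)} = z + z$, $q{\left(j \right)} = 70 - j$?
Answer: $256$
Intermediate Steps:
$Q{\left(A,z \right)} = 2 z$
$q{\left(-122 \right)} + Q{\left(\left(-10\right)^{2},32 \right)} = \left(70 - -122\right) + 2 \cdot 32 = \left(70 + 122\right) + 64 = 192 + 64 = 256$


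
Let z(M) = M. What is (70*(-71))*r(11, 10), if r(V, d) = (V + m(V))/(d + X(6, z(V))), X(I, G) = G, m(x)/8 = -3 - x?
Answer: 71710/3 ≈ 23903.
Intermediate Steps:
m(x) = -24 - 8*x (m(x) = 8*(-3 - x) = -24 - 8*x)
r(V, d) = (-24 - 7*V)/(V + d) (r(V, d) = (V + (-24 - 8*V))/(d + V) = (-24 - 7*V)/(V + d))
(70*(-71))*r(11, 10) = (70*(-71))*((-24 - 7*11)/(11 + 10)) = -4970*(-24 - 77)/21 = -710*(-101)/3 = -4970*(-101/21) = 71710/3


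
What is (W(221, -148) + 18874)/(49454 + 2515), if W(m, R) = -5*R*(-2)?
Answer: 5798/17323 ≈ 0.33470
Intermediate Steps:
W(m, R) = 10*R
(W(221, -148) + 18874)/(49454 + 2515) = (10*(-148) + 18874)/(49454 + 2515) = (-1480 + 18874)/51969 = 17394*(1/51969) = 5798/17323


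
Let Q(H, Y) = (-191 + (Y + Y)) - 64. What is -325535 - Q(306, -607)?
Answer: -324066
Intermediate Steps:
Q(H, Y) = -255 + 2*Y (Q(H, Y) = (-191 + 2*Y) - 64 = -255 + 2*Y)
-325535 - Q(306, -607) = -325535 - (-255 + 2*(-607)) = -325535 - (-255 - 1214) = -325535 - 1*(-1469) = -325535 + 1469 = -324066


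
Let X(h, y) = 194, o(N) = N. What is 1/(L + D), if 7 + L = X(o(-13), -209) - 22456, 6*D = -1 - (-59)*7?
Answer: -3/66601 ≈ -4.5044e-5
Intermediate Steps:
D = 206/3 (D = (-1 - (-59)*7)/6 = (-1 - 59*(-7))/6 = (-1 + 413)/6 = (⅙)*412 = 206/3 ≈ 68.667)
L = -22269 (L = -7 + (194 - 22456) = -7 - 22262 = -22269)
1/(L + D) = 1/(-22269 + 206/3) = 1/(-66601/3) = -3/66601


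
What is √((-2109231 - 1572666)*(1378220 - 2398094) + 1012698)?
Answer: 54*√1287747611 ≈ 1.9378e+6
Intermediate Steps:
√((-2109231 - 1572666)*(1378220 - 2398094) + 1012698) = √(-3681897*(-1019874) + 1012698) = √(3755071020978 + 1012698) = √3755072033676 = 54*√1287747611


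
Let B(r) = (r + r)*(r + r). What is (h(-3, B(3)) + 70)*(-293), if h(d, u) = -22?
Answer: -14064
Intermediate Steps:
B(r) = 4*r**2 (B(r) = (2*r)*(2*r) = 4*r**2)
(h(-3, B(3)) + 70)*(-293) = (-22 + 70)*(-293) = 48*(-293) = -14064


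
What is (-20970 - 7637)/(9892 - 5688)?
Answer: -28607/4204 ≈ -6.8047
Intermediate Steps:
(-20970 - 7637)/(9892 - 5688) = -28607/4204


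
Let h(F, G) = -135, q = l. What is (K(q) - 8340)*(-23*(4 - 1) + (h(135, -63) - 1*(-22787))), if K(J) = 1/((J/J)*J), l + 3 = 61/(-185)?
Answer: -10547544125/56 ≈ -1.8835e+8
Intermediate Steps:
l = -616/185 (l = -3 + 61/(-185) = -3 + 61*(-1/185) = -3 - 61/185 = -616/185 ≈ -3.3297)
q = -616/185 ≈ -3.3297
K(J) = 1/J (K(J) = 1/(1*J) = 1/J)
(K(q) - 8340)*(-23*(4 - 1) + (h(135, -63) - 1*(-22787))) = (1/(-616/185) - 8340)*(-23*(4 - 1) + (-135 - 1*(-22787))) = (-185/616 - 8340)*(-23*3 + (-135 + 22787)) = -5137625*(-69 + 22652)/616 = -5137625/616*22583 = -10547544125/56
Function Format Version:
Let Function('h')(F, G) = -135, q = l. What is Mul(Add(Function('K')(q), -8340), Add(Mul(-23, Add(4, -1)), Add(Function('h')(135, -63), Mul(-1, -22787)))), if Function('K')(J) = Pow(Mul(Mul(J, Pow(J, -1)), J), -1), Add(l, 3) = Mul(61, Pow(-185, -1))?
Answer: Rational(-10547544125, 56) ≈ -1.8835e+8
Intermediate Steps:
l = Rational(-616, 185) (l = Add(-3, Mul(61, Pow(-185, -1))) = Add(-3, Mul(61, Rational(-1, 185))) = Add(-3, Rational(-61, 185)) = Rational(-616, 185) ≈ -3.3297)
q = Rational(-616, 185) ≈ -3.3297
Function('K')(J) = Pow(J, -1) (Function('K')(J) = Pow(Mul(1, J), -1) = Pow(J, -1))
Mul(Add(Function('K')(q), -8340), Add(Mul(-23, Add(4, -1)), Add(Function('h')(135, -63), Mul(-1, -22787)))) = Mul(Add(Pow(Rational(-616, 185), -1), -8340), Add(Mul(-23, Add(4, -1)), Add(-135, Mul(-1, -22787)))) = Mul(Add(Rational(-185, 616), -8340), Add(Mul(-23, 3), Add(-135, 22787))) = Mul(Rational(-5137625, 616), Add(-69, 22652)) = Mul(Rational(-5137625, 616), 22583) = Rational(-10547544125, 56)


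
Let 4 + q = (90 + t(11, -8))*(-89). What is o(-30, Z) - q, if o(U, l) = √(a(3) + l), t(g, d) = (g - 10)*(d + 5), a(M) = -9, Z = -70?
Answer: 7747 + I*√79 ≈ 7747.0 + 8.8882*I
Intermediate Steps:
t(g, d) = (-10 + g)*(5 + d)
o(U, l) = √(-9 + l)
q = -7747 (q = -4 + (90 + (-50 - 10*(-8) + 5*11 - 8*11))*(-89) = -4 + (90 + (-50 + 80 + 55 - 88))*(-89) = -4 + (90 - 3)*(-89) = -4 + 87*(-89) = -4 - 7743 = -7747)
o(-30, Z) - q = √(-9 - 70) - 1*(-7747) = √(-79) + 7747 = I*√79 + 7747 = 7747 + I*√79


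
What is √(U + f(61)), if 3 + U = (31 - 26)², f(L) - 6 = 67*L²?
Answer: √249335 ≈ 499.33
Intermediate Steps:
f(L) = 6 + 67*L²
U = 22 (U = -3 + (31 - 26)² = -3 + 5² = -3 + 25 = 22)
√(U + f(61)) = √(22 + (6 + 67*61²)) = √(22 + (6 + 67*3721)) = √(22 + (6 + 249307)) = √(22 + 249313) = √249335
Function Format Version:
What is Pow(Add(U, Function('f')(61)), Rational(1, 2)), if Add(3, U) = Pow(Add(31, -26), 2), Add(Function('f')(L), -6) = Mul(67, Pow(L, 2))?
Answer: Pow(249335, Rational(1, 2)) ≈ 499.33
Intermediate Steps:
Function('f')(L) = Add(6, Mul(67, Pow(L, 2)))
U = 22 (U = Add(-3, Pow(Add(31, -26), 2)) = Add(-3, Pow(5, 2)) = Add(-3, 25) = 22)
Pow(Add(U, Function('f')(61)), Rational(1, 2)) = Pow(Add(22, Add(6, Mul(67, Pow(61, 2)))), Rational(1, 2)) = Pow(Add(22, Add(6, Mul(67, 3721))), Rational(1, 2)) = Pow(Add(22, Add(6, 249307)), Rational(1, 2)) = Pow(Add(22, 249313), Rational(1, 2)) = Pow(249335, Rational(1, 2))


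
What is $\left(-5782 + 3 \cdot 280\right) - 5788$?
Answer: $-10730$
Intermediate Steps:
$\left(-5782 + 3 \cdot 280\right) - 5788 = \left(-5782 + 840\right) - 5788 = -4942 - 5788 = -10730$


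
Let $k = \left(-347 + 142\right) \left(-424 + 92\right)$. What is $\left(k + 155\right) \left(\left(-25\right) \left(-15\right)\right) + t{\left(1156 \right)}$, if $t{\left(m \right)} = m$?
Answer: $25581781$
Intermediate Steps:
$k = 68060$ ($k = \left(-205\right) \left(-332\right) = 68060$)
$\left(k + 155\right) \left(\left(-25\right) \left(-15\right)\right) + t{\left(1156 \right)} = \left(68060 + 155\right) \left(\left(-25\right) \left(-15\right)\right) + 1156 = 68215 \cdot 375 + 1156 = 25580625 + 1156 = 25581781$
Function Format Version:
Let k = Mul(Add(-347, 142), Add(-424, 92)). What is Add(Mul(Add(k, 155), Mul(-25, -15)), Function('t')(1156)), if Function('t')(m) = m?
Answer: 25581781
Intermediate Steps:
k = 68060 (k = Mul(-205, -332) = 68060)
Add(Mul(Add(k, 155), Mul(-25, -15)), Function('t')(1156)) = Add(Mul(Add(68060, 155), Mul(-25, -15)), 1156) = Add(Mul(68215, 375), 1156) = Add(25580625, 1156) = 25581781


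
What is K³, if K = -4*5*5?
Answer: -1000000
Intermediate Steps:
K = -100 (K = -20*5 = -100)
K³ = (-100)³ = -1000000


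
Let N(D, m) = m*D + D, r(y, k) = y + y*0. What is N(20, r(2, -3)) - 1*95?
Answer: -35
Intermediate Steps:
r(y, k) = y (r(y, k) = y + 0 = y)
N(D, m) = D + D*m (N(D, m) = D*m + D = D + D*m)
N(20, r(2, -3)) - 1*95 = 20*(1 + 2) - 1*95 = 20*3 - 95 = 60 - 95 = -35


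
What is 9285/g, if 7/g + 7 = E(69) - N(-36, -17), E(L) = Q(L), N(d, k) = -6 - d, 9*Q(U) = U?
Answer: -272360/7 ≈ -38909.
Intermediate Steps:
Q(U) = U/9
E(L) = L/9
g = -21/88 (g = 7/(-7 + ((⅑)*69 - (-6 - 1*(-36)))) = 7/(-7 + (23/3 - (-6 + 36))) = 7/(-7 + (23/3 - 1*30)) = 7/(-7 + (23/3 - 30)) = 7/(-7 - 67/3) = 7/(-88/3) = 7*(-3/88) = -21/88 ≈ -0.23864)
9285/g = 9285/(-21/88) = 9285*(-88/21) = -272360/7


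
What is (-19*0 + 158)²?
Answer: 24964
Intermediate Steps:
(-19*0 + 158)² = (0 + 158)² = 158² = 24964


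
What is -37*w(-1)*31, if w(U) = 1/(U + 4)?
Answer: -1147/3 ≈ -382.33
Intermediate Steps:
w(U) = 1/(4 + U)
-37*w(-1)*31 = -37/(4 - 1)*31 = -37/3*31 = -1147/3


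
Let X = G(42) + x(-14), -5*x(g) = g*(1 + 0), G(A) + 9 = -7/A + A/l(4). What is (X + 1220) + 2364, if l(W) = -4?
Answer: 53507/15 ≈ 3567.1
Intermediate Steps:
G(A) = -9 - 7/A - A/4 (G(A) = -9 + (-7/A + A/(-4)) = -9 + (-7/A + A*(-1/4)) = -9 + (-7/A - A/4) = -9 - 7/A - A/4)
x(g) = -g/5 (x(g) = -g*(1 + 0)/5 = -g/5)
X = -253/15 (X = (-9 - 7/42 - 1/4*42) - 1/5*(-14) = (-9 - 7*1/42 - 21/2) + 14/5 = (-9 - 1/6 - 21/2) + 14/5 = -59/3 + 14/5 = -253/15 ≈ -16.867)
(X + 1220) + 2364 = (-253/15 + 1220) + 2364 = 18047/15 + 2364 = 53507/15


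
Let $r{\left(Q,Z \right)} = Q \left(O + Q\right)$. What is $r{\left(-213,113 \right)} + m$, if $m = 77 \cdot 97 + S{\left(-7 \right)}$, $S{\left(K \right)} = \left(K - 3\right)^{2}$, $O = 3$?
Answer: $52299$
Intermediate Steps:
$S{\left(K \right)} = \left(-3 + K\right)^{2}$
$m = 7569$ ($m = 77 \cdot 97 + \left(-3 - 7\right)^{2} = 7469 + \left(-10\right)^{2} = 7469 + 100 = 7569$)
$r{\left(Q,Z \right)} = Q \left(3 + Q\right)$
$r{\left(-213,113 \right)} + m = - 213 \left(3 - 213\right) + 7569 = \left(-213\right) \left(-210\right) + 7569 = 44730 + 7569 = 52299$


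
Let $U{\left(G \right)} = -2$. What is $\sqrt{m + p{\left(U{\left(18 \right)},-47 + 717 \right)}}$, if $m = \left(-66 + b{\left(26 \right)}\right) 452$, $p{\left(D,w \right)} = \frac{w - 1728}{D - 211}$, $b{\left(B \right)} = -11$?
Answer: $\frac{i \sqrt{1578797322}}{213} \approx 186.54 i$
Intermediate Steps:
$p{\left(D,w \right)} = \frac{-1728 + w}{-211 + D}$
$m = -34804$ ($m = \left(-66 - 11\right) 452 = \left(-77\right) 452 = -34804$)
$\sqrt{m + p{\left(U{\left(18 \right)},-47 + 717 \right)}} = \sqrt{-34804 + \frac{-1728 + \left(-47 + 717\right)}{-211 - 2}} = \sqrt{-34804 + \frac{-1728 + 670}{-213}} = \sqrt{-34804 - - \frac{1058}{213}} = \sqrt{-34804 + \frac{1058}{213}} = \sqrt{- \frac{7412194}{213}} = \frac{i \sqrt{1578797322}}{213}$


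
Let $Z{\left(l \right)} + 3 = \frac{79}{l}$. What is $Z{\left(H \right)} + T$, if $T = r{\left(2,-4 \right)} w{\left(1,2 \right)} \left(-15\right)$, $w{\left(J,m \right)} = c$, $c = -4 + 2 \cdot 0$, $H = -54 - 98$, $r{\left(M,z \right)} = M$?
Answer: $\frac{17705}{152} \approx 116.48$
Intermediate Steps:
$H = -152$
$Z{\left(l \right)} = -3 + \frac{79}{l}$
$c = -4$ ($c = -4 + 0 = -4$)
$w{\left(J,m \right)} = -4$
$T = 120$ ($T = 2 \left(-4\right) \left(-15\right) = \left(-8\right) \left(-15\right) = 120$)
$Z{\left(H \right)} + T = \left(-3 + \frac{79}{-152}\right) + 120 = \left(-3 + 79 \left(- \frac{1}{152}\right)\right) + 120 = \left(-3 - \frac{79}{152}\right) + 120 = - \frac{535}{152} + 120 = \frac{17705}{152}$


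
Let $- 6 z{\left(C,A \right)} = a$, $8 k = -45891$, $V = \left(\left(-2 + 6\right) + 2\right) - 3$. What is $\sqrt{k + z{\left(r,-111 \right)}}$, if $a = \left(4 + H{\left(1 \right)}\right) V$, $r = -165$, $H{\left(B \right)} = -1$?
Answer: $\frac{i \sqrt{91806}}{4} \approx 75.749 i$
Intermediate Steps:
$V = 3$ ($V = \left(4 + 2\right) - 3 = 6 - 3 = 3$)
$k = - \frac{45891}{8}$ ($k = \frac{1}{8} \left(-45891\right) = - \frac{45891}{8} \approx -5736.4$)
$a = 9$ ($a = \left(4 - 1\right) 3 = 3 \cdot 3 = 9$)
$z{\left(C,A \right)} = - \frac{3}{2}$ ($z{\left(C,A \right)} = \left(- \frac{1}{6}\right) 9 = - \frac{3}{2}$)
$\sqrt{k + z{\left(r,-111 \right)}} = \sqrt{- \frac{45891}{8} - \frac{3}{2}} = \sqrt{- \frac{45903}{8}} = \frac{i \sqrt{91806}}{4}$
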